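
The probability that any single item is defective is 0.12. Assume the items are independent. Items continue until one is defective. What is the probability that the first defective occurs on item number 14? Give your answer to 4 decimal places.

0.0228

Geometric (trials to first success), p = 0.12.
P(Y = 14) = (1−p)^13 · p = 0.18979 · 0.12 = 0.022775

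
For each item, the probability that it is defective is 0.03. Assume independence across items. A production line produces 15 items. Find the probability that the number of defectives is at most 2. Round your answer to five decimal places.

X ~ Binomial(15, 0.03); P(X ≤ 2) = Σ C(15,k) p^k (1−p)^(15−k) over k:
  k=0: C(15,0)·0.03^0·0.97^15 = 0.6332512
  k=1: C(15,1)·0.03^1·0.97^14 = 0.2937763
  k=2: C(15,2)·0.03^2·0.97^13 = 0.0636011
Total = 0.9906286

0.99063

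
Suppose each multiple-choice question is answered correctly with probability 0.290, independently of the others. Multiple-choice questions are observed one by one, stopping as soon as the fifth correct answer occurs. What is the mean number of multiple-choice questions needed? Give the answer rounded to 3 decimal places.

Y = total multiple-choice questions until the fifth success; negative binomial with r=5, p=0.29.
E[Y] = r / p = 5 / 0.29 = 17.24138

17.241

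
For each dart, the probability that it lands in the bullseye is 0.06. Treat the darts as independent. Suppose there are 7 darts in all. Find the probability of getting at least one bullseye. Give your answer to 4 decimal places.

P(at least one) = 1 − P(none) = 1 − (1 − 0.06)^7
= 1 − 0.648478 = 0.351522

0.3515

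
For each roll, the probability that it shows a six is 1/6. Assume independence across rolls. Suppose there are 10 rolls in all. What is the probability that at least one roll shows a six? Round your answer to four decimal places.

0.8385

P(at least one) = 1 − P(none) = 1 − (1 − 0.166667)^10
= 1 − 0.161506 = 0.838494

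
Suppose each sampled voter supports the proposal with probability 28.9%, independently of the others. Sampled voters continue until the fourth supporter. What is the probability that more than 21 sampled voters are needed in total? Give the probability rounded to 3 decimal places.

0.103

Needing more than 21 sampled voters ⇔ fewer than 4 successes in the first 21. With X ~ Binomial(21, 0.289), P(Y > 21) = P(X ≤ 3).
  k=0: C(21,0)·0.289^0·0.711^21 = 0.00077
  k=1: C(21,1)·0.289^1·0.711^20 = 0.00661
  k=2: C(21,2)·0.289^2·0.711^19 = 0.02689
  k=3: C(21,3)·0.289^3·0.711^18 = 0.06921
P(X ≤ 3) = 0.10349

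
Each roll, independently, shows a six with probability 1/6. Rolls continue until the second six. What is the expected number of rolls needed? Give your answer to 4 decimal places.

Y = total rolls until the second success; negative binomial with r=2, p=0.166667.
E[Y] = r / p = 2 / 0.166667 = 12.000000

12.0000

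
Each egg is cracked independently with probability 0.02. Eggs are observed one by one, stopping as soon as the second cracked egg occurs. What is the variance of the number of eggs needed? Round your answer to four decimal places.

Y = total eggs until the second success; negative binomial with r=2, p=0.02.
Var(Y) = r(1−p)/p² = 2·0.98 / 0.02² = 4900.000000

4900.0000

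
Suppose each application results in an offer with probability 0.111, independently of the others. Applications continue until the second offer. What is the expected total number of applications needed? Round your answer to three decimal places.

18.018

Y = total applications until the second success; negative binomial with r=2, p=0.111.
E[Y] = r / p = 2 / 0.111 = 18.01802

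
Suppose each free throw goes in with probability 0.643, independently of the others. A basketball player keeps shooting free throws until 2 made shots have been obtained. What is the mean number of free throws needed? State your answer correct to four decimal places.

3.1104

Y = total free throws until the second success; negative binomial with r=2, p=0.643.
E[Y] = r / p = 2 / 0.643 = 3.110420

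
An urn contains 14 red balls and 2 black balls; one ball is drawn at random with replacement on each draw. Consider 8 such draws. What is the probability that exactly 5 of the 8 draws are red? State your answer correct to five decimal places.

X ~ Binomial(n=8, p=0.875).
P(X=5) = C(8,5) · p^5 · (1−p)^3
= 56 · 0.51291 · 0.0019531 = 0.0560994

0.05610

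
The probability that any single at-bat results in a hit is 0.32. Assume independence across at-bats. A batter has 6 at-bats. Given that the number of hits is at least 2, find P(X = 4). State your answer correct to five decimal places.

X ~ Binomial(6, 0.32). Want P(X=4 | X≥2) = P(X=4) / P(X≥2).
P(X=4) = C(6,4)·0.32^4·0.68^2 = 0.0727292
P(X≥2) = 1 − 0.0988675 − 0.2791552 = 0.6219773
Ratio = 0.0727292 / 0.6219773 = 0.1169323

0.11693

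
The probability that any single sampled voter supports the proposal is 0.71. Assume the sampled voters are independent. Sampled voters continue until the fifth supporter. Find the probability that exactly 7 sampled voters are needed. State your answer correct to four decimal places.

Y = trial on which the fifth success occurs; negative binomial, r=5, p=0.71.
P(Y=7) = C(6,4) · p^5 · (1−p)^2
= 15 · 0.18042 · 0.0841 = 0.227604

0.2276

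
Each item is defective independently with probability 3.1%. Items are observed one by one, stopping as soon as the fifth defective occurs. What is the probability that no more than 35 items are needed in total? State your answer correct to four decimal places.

0.0043

Finishing within 35 items ⇔ at least 5 successes in the first 35. With X ~ Binomial(35, 0.031), P(Y ≤ 35) = 1 − P(X ≤ 4).
  k=0: C(35,0)·0.031^0·0.969^35 = 0.332148
  k=1: C(35,1)·0.031^1·0.969^34 = 0.371910
  k=2: C(35,2)·0.031^2·0.969^33 = 0.202267
  k=3: C(35,3)·0.031^3·0.969^32 = 0.071180
  k=4: C(35,4)·0.031^4·0.969^31 = 0.018217
1 − 0.995723 = 0.004277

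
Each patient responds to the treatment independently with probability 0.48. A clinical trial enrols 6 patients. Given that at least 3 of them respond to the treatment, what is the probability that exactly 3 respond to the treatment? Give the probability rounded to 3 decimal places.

0.503

X ~ Binomial(6, 0.48). Want P(X=3 | X≥3) = P(X=3) / P(X≥3).
P(X=3) = C(6,3)·0.48^3·0.52^3 = 0.31100
P(X≥3) = 1 − 0.01977 − 0.10950 − 0.25269 = 0.61804
Ratio = 0.31100 / 0.61804 = 0.50321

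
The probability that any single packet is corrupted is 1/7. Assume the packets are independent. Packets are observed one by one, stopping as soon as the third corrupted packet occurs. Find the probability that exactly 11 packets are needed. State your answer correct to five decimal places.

0.03822

Y = trial on which the third success occurs; negative binomial, r=3, p=0.142857.
P(Y=11) = C(10,2) · p^3 · (1−p)^8
= 45 · 0.0029155 · 0.29136 = 0.0382247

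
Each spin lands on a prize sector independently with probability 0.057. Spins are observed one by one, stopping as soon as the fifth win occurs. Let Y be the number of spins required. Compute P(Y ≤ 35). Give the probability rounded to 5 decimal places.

0.04693

Finishing within 35 spins ⇔ at least 5 successes in the first 35. With X ~ Binomial(35, 0.057), P(Y ≤ 35) = 1 − P(X ≤ 4).
  k=0: C(35,0)·0.057^0·0.943^35 = 0.1282063
  k=1: C(35,1)·0.057^1·0.943^34 = 0.2712317
  k=2: C(35,2)·0.057^2·0.943^33 = 0.2787100
  k=3: C(35,3)·0.057^3·0.943^32 = 0.1853141
  k=4: C(35,4)·0.057^4·0.943^31 = 0.0896110
1 − 0.9530731 = 0.0469269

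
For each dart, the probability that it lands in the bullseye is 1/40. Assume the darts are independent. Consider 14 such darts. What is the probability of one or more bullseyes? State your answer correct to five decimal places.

P(at least one) = 1 − P(none) = 1 − (1 − 0.025)^14
= 1 − 0.7015597 = 0.2984403

0.29844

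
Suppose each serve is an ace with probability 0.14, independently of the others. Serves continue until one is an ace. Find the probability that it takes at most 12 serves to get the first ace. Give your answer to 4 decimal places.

0.8363

Y = number of serves to the first success; geometric, p = 0.14.
P(Y ≤ 12) = 1 − (1−p)^12 = 1 − 0.163675 = 0.836325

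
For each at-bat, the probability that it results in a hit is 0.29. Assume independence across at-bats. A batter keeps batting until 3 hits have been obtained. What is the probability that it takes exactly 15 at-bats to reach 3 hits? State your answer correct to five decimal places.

Y = trial on which the third success occurs; negative binomial, r=3, p=0.29.
P(Y=15) = C(14,2) · p^3 · (1−p)^12
= 91 · 0.024389 · 0.01641 = 0.0364196

0.03642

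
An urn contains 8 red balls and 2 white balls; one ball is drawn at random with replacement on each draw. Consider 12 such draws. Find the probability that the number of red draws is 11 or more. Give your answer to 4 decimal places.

0.2749

X ~ Binomial(12, 0.80); P(X ≥ 11) = Σ C(12,k) p^k (1−p)^(12−k) over k:
  k=11: C(12,11)·0.80^11·0.20^1 = 0.206158
  k=12: C(12,12)·0.80^12·0.20^0 = 0.068719
Total = 0.274878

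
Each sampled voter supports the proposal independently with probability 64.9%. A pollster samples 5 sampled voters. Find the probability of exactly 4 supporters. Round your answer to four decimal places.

0.3114

X ~ Binomial(n=5, p=0.649).
P(X=4) = C(5,4) · p^4 · (1−p)^1
= 5 · 0.17741 · 0.351 = 0.311355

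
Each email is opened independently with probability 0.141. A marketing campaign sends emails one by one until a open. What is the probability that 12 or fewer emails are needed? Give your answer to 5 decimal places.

Y = number of emails to the first success; geometric, p = 0.141.
P(Y ≤ 12) = 1 − (1−p)^12 = 1 − 0.1614054 = 0.8385946

0.83859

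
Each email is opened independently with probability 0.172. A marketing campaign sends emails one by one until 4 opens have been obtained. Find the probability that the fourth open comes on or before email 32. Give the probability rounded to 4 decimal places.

0.8249

Finishing within 32 emails ⇔ at least 4 successes in the first 32. With X ~ Binomial(32, 0.172), P(Y ≤ 32) = 1 − P(X ≤ 3).
  k=0: C(32,0)·0.172^0·0.828^32 = 0.002382
  k=1: C(32,1)·0.172^1·0.828^31 = 0.015835
  k=2: C(32,2)·0.172^2·0.828^30 = 0.050986
  k=3: C(32,3)·0.172^3·0.828^29 = 0.105912
1 − 0.175115 = 0.824885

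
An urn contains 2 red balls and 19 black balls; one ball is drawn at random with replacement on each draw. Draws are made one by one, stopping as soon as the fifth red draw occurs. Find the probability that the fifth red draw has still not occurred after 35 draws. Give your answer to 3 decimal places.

0.763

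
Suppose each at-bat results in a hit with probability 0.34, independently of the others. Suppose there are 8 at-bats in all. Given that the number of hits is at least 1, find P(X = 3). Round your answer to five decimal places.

X ~ Binomial(8, 0.34). Want P(X=3 | X≥1) = P(X=3) / P(X≥1).
P(X=3) = C(8,3)·0.34^3·0.66^5 = 0.2756414
P(X≥1) = 1 − 0.0360041 = 0.9639959
Ratio = 0.2756414 / 0.9639959 = 0.2859363

0.28594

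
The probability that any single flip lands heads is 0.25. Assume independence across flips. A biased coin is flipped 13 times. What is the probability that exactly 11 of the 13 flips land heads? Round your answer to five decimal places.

0.00001

X ~ Binomial(n=13, p=0.25).
P(X=11) = C(13,11) · p^11 · (1−p)^2
= 78 · 2.3842e-07 · 0.5625 = 0.0000105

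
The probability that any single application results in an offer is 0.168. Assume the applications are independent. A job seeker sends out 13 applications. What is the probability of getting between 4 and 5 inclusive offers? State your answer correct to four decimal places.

X ~ Binomial(13, 0.168); P(4 ≤ X ≤ 5) = Σ C(13,k) p^k (1−p)^(13−k) over k:
  k=4: C(13,4)·0.168^4·0.832^9 = 0.108806
  k=5: C(13,5)·0.168^5·0.832^8 = 0.039547
Total = 0.148353

0.1484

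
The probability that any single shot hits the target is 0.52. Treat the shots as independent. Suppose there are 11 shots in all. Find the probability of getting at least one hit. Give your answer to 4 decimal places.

P(at least one) = 1 − P(none) = 1 − (1 − 0.52)^11
= 1 − 0.000312 = 0.999688

0.9997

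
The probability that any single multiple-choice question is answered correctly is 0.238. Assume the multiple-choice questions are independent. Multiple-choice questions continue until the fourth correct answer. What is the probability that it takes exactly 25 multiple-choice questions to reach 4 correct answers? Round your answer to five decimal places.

0.02156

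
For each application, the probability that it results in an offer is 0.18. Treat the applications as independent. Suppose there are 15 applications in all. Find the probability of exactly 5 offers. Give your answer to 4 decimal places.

X ~ Binomial(n=15, p=0.18).
P(X=5) = C(15,5) · p^5 · (1−p)^10
= 3003 · 0.00018896 · 0.13745 = 0.077993

0.0780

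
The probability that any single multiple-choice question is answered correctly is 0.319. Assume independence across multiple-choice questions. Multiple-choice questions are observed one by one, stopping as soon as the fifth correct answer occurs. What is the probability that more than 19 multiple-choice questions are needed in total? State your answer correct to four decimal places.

0.2255

Needing more than 19 multiple-choice questions ⇔ fewer than 5 successes in the first 19. With X ~ Binomial(19, 0.319), P(Y > 19) = P(X ≤ 4).
  k=0: C(19,0)·0.319^0·0.681^19 = 0.000676
  k=1: C(19,1)·0.319^1·0.681^18 = 0.006014
  k=2: C(19,2)·0.319^2·0.681^17 = 0.025356
  k=3: C(19,3)·0.319^3·0.681^16 = 0.067305
  k=4: C(19,4)·0.319^4·0.681^15 = 0.126111
P(X ≤ 4) = 0.225462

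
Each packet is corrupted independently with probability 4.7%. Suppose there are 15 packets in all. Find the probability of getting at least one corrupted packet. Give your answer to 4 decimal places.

0.5143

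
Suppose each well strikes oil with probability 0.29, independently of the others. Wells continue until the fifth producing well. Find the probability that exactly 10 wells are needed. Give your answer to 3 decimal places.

Y = trial on which the fifth success occurs; negative binomial, r=5, p=0.29.
P(Y=10) = C(9,4) · p^5 · (1−p)^5
= 126 · 0.0020511 · 0.18042 = 0.04663

0.047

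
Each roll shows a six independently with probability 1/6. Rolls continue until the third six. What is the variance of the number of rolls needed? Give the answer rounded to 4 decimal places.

90.0000

Y = total rolls until the third success; negative binomial with r=3, p=0.166667.
Var(Y) = r(1−p)/p² = 3·0.833333 / 0.166667² = 90.000000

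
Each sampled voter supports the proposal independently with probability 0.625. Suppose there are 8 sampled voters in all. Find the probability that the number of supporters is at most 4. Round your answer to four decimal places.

0.3486

X ~ Binomial(8, 0.625); P(X ≤ 4) = Σ C(8,k) p^k (1−p)^(8−k) over k:
  k=0: C(8,0)·0.625^0·0.375^8 = 0.000391
  k=1: C(8,1)·0.625^1·0.375^7 = 0.005214
  k=2: C(8,2)·0.625^2·0.375^6 = 0.030416
  k=3: C(8,3)·0.625^3·0.375^5 = 0.101388
  k=4: C(8,4)·0.625^4·0.375^4 = 0.211224
Total = 0.348633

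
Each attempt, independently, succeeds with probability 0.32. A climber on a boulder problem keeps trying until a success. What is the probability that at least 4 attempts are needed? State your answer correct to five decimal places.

0.31443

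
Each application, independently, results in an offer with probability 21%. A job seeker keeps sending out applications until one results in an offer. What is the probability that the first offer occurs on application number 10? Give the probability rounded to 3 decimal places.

Geometric (trials to first success), p = 0.21.
P(Y = 10) = (1−p)^9 · p = 0.11985 · 0.21 = 0.02517

0.025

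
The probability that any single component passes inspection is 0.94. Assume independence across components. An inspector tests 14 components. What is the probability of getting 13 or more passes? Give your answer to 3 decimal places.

X ~ Binomial(14, 0.94); P(X ≥ 13) = Σ C(14,k) p^k (1−p)^(14−k) over k:
  k=13: C(14,13)·0.94^13·0.06^1 = 0.37579
  k=14: C(14,14)·0.94^14·0.06^0 = 0.42052
Total = 0.79631

0.796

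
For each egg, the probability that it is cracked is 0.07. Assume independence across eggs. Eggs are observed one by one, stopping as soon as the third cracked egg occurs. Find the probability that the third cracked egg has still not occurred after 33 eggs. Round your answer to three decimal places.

Needing more than 33 eggs ⇔ fewer than 3 successes in the first 33. With X ~ Binomial(33, 0.07), P(Y > 33) = P(X ≤ 2).
  k=0: C(33,0)·0.07^0·0.93^33 = 0.09119
  k=1: C(33,1)·0.07^1·0.93^32 = 0.22650
  k=2: C(33,2)·0.07^2·0.93^31 = 0.27277
P(X ≤ 2) = 0.59046

0.590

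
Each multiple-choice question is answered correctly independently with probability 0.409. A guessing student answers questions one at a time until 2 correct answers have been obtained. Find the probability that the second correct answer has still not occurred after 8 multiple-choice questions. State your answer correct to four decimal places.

Needing more than 8 multiple-choice questions ⇔ fewer than 2 successes in the first 8. With X ~ Binomial(8, 0.409), P(Y > 8) = P(X ≤ 1).
  k=0: C(8,0)·0.409^0·0.591^8 = 0.014883
  k=1: C(8,1)·0.409^1·0.591^7 = 0.082400
P(X ≤ 1) = 0.097283

0.0973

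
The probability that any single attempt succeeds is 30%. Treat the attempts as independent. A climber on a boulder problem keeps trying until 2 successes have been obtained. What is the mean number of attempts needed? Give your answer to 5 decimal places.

Y = total attempts until the second success; negative binomial with r=2, p=0.30.
E[Y] = r / p = 2 / 0.30 = 6.6666667

6.66667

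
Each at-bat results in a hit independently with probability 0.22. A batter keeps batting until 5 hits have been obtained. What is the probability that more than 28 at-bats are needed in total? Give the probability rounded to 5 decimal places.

0.23044

Needing more than 28 at-bats ⇔ fewer than 5 successes in the first 28. With X ~ Binomial(28, 0.22), P(Y > 28) = P(X ≤ 4).
  k=0: C(28,0)·0.22^0·0.78^28 = 0.0009520
  k=1: C(28,1)·0.22^1·0.78^27 = 0.0075186
  k=2: C(28,2)·0.22^2·0.78^26 = 0.0286284
  k=3: C(28,3)·0.22^3·0.78^25 = 0.0699805
  k=4: C(28,4)·0.22^4·0.78^24 = 0.1233631
P(X ≤ 4) = 0.2304425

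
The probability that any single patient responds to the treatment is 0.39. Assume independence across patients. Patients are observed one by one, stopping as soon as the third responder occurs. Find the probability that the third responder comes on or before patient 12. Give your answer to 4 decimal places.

Finishing within 12 patients ⇔ at least 3 successes in the first 12. With X ~ Binomial(12, 0.39), P(Y ≤ 12) = 1 − P(X ≤ 2).
  k=0: C(12,0)·0.39^0·0.61^12 = 0.002654
  k=1: C(12,1)·0.39^1·0.61^11 = 0.020365
  k=2: C(12,2)·0.39^2·0.61^10 = 0.071610
1 − 0.094629 = 0.905371

0.9054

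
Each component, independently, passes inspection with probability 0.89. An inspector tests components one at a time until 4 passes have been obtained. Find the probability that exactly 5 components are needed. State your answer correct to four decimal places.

Y = trial on which the fourth success occurs; negative binomial, r=4, p=0.89.
P(Y=5) = C(4,3) · p^4 · (1−p)^1
= 4 · 0.62742 · 0.11 = 0.276066

0.2761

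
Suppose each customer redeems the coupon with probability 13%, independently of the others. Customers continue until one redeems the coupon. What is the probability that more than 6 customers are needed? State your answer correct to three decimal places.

Y = number of customers to the first success; geometric, p = 0.13.
P(Y > 6) = P(first 6 all fail) = (1−p)^6 = 0.43363

0.434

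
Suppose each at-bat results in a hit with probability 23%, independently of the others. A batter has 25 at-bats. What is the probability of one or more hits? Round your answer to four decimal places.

0.9985

P(at least one) = 1 − P(none) = 1 − (1 − 0.23)^25
= 1 − 0.001453 = 0.998547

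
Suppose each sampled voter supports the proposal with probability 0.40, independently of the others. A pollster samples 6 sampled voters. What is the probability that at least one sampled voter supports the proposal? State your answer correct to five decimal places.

P(at least one) = 1 − P(none) = 1 − (1 − 0.40)^6
= 1 − 0.0466560 = 0.9533440

0.95334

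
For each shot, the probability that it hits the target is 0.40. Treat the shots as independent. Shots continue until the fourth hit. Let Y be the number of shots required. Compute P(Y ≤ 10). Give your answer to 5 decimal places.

Finishing within 10 shots ⇔ at least 4 successes in the first 10. With X ~ Binomial(10, 0.40), P(Y ≤ 10) = 1 − P(X ≤ 3).
  k=0: C(10,0)·0.40^0·0.60^10 = 0.0060466
  k=1: C(10,1)·0.40^1·0.60^9 = 0.0403108
  k=2: C(10,2)·0.40^2·0.60^8 = 0.1209324
  k=3: C(10,3)·0.40^3·0.60^7 = 0.2149908
1 − 0.3822806 = 0.6177194

0.61772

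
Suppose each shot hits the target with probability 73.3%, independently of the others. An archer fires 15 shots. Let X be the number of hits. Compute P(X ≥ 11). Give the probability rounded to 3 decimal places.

X ~ Binomial(15, 0.733); P(X ≥ 11) = Σ C(15,k) p^k (1−p)^(15−k) over k:
  k=11: C(15,11)·0.733^11·0.267^4 = 0.22768
  k=12: C(15,12)·0.733^12·0.267^3 = 0.20835
  k=13: C(15,13)·0.733^13·0.267^2 = 0.13200
  k=14: C(15,14)·0.733^14·0.267^1 = 0.05177
  k=15: C(15,15)·0.733^15·0.267^0 = 0.00947
Total = 0.62927

0.629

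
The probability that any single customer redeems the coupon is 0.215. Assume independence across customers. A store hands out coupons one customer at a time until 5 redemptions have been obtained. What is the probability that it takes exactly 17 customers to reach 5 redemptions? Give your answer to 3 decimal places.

0.046

Y = trial on which the fifth success occurs; negative binomial, r=5, p=0.215.
P(Y=17) = C(16,4) · p^5 · (1−p)^12
= 1820 · 0.0004594 · 0.054757 = 0.04578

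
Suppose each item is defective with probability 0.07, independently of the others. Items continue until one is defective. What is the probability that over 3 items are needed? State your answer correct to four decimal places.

Y = number of items to the first success; geometric, p = 0.07.
P(Y > 3) = P(first 3 all fail) = (1−p)^3 = 0.804357

0.8044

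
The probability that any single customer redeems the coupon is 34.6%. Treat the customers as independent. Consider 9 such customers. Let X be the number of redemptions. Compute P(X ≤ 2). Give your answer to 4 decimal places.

0.3467

X ~ Binomial(9, 0.346); P(X ≤ 2) = Σ C(9,k) p^k (1−p)^(9−k) over k:
  k=0: C(9,0)·0.346^0·0.654^9 = 0.021888
  k=1: C(9,1)·0.346^1·0.654^8 = 0.104217
  k=2: C(9,2)·0.346^2·0.654^7 = 0.220546
Total = 0.346651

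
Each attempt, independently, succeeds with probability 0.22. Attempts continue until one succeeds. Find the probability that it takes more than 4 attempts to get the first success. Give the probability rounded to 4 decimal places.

0.3702

Y = number of attempts to the first success; geometric, p = 0.22.
P(Y > 4) = P(first 4 all fail) = (1−p)^4 = 0.370151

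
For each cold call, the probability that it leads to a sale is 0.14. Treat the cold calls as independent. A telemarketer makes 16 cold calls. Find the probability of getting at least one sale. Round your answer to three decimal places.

P(at least one) = 1 − P(none) = 1 − (1 − 0.14)^16
= 1 − 0.08953 = 0.91047

0.910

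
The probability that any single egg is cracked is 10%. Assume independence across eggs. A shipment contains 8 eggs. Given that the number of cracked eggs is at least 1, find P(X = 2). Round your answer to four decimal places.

0.2613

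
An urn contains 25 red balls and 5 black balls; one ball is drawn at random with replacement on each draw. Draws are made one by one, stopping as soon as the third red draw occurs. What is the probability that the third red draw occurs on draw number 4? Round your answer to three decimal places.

0.289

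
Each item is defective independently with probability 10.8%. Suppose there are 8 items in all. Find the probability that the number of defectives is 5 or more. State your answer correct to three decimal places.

0.001

X ~ Binomial(8, 0.108); P(X ≥ 5) = Σ C(8,k) p^k (1−p)^(8−k) over k:
  k=5: C(8,5)·0.108^5·0.892^3 = 0.00058
  k=6: C(8,6)·0.108^6·0.892^2 = 0.00004
  k=7: C(8,7)·0.108^7·0.892^1 = 0.00000
  k=8: C(8,8)·0.108^8·0.892^0 = 0.00000
Total = 0.00062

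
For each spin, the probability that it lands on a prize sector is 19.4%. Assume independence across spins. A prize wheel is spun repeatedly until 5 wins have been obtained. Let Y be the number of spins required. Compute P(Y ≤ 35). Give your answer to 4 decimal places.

Finishing within 35 spins ⇔ at least 5 successes in the first 35. With X ~ Binomial(35, 0.194), P(Y ≤ 35) = 1 − P(X ≤ 4).
  k=0: C(35,0)·0.194^0·0.806^35 = 0.000527
  k=1: C(35,1)·0.194^1·0.806^34 = 0.004439
  k=2: C(35,2)·0.194^2·0.806^33 = 0.018163
  k=3: C(35,3)·0.194^3·0.806^32 = 0.048088
  k=4: C(35,4)·0.194^4·0.806^31 = 0.092596
1 − 0.163812 = 0.836188

0.8362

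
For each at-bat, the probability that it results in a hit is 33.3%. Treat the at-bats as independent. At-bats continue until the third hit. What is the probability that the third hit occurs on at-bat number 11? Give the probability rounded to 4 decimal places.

0.0651

Y = trial on which the third success occurs; negative binomial, r=3, p=0.333.
P(Y=11) = C(10,2) · p^3 · (1−p)^8
= 45 · 0.036926 · 0.039175 = 0.065096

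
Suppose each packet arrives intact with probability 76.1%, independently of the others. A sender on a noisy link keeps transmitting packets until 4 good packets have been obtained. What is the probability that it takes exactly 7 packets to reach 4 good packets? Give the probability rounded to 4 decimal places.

0.0916

Y = trial on which the fourth success occurs; negative binomial, r=4, p=0.761.
P(Y=7) = C(6,3) · p^4 · (1−p)^3
= 20 · 0.33538 · 0.013652 = 0.091572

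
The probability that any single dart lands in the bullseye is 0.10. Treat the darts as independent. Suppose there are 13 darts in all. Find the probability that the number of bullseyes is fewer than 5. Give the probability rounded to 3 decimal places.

X ~ Binomial(13, 0.10); P(X ≤ 4) = Σ C(13,k) p^k (1−p)^(13−k) over k:
  k=0: C(13,0)·0.10^0·0.90^13 = 0.25419
  k=1: C(13,1)·0.10^1·0.90^12 = 0.36716
  k=2: C(13,2)·0.10^2·0.90^11 = 0.24477
  k=3: C(13,3)·0.10^3·0.90^10 = 0.09972
  k=4: C(13,4)·0.10^4·0.90^9 = 0.02770
Total = 0.99354

0.994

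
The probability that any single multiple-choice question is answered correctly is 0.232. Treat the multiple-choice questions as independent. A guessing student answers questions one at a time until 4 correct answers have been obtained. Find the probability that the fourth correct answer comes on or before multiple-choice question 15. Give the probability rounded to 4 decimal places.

0.4725

Finishing within 15 multiple-choice questions ⇔ at least 4 successes in the first 15. With X ~ Binomial(15, 0.232), P(Y ≤ 15) = 1 − P(X ≤ 3).
  k=0: C(15,0)·0.232^0·0.768^15 = 0.019073
  k=1: C(15,1)·0.232^1·0.768^14 = 0.086424
  k=2: C(15,2)·0.232^2·0.768^13 = 0.182752
  k=3: C(15,3)·0.232^3·0.768^12 = 0.239227
1 − 0.527476 = 0.472524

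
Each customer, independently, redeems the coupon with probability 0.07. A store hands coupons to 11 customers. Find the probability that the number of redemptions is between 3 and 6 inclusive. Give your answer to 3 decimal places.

X ~ Binomial(11, 0.07); P(3 ≤ X ≤ 6) = Σ C(11,k) p^k (1−p)^(11−k) over k:
  k=3: C(11,3)·0.07^3·0.93^8 = 0.03167
  k=4: C(11,4)·0.07^4·0.93^7 = 0.00477
  k=5: C(11,5)·0.07^5·0.93^6 = 0.00050
  k=6: C(11,6)·0.07^6·0.93^5 = 0.00004
Total = 0.03698

0.037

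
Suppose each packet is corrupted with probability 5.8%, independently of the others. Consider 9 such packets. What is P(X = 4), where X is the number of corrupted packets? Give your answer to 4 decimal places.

0.0011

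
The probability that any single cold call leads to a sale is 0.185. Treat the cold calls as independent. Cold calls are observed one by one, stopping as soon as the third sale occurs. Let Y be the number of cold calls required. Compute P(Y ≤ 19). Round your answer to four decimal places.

0.7103

Finishing within 19 cold calls ⇔ at least 3 successes in the first 19. With X ~ Binomial(19, 0.185), P(Y ≤ 19) = 1 − P(X ≤ 2).
  k=0: C(19,0)·0.185^0·0.815^19 = 0.020511
  k=1: C(19,1)·0.185^1·0.815^18 = 0.088463
  k=2: C(19,2)·0.185^2·0.815^17 = 0.180725
1 − 0.289700 = 0.710300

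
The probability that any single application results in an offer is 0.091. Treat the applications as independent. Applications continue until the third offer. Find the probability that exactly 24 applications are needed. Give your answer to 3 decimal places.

Y = trial on which the third success occurs; negative binomial, r=3, p=0.091.
P(Y=24) = C(23,2) · p^3 · (1−p)^21
= 253 · 0.00075357 · 0.13485 = 0.02571

0.026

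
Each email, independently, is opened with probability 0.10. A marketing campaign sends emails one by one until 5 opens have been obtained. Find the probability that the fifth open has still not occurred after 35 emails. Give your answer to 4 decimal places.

Needing more than 35 emails ⇔ fewer than 5 successes in the first 35. With X ~ Binomial(35, 0.10), P(Y > 35) = P(X ≤ 4).
  k=0: C(35,0)·0.10^0·0.90^35 = 0.025032
  k=1: C(35,1)·0.10^1·0.90^34 = 0.097345
  k=2: C(35,2)·0.10^2·0.90^33 = 0.183874
  k=3: C(35,3)·0.10^3·0.90^32 = 0.224735
  k=4: C(35,4)·0.10^4·0.90^31 = 0.199764
P(X ≤ 4) = 0.730749

0.7307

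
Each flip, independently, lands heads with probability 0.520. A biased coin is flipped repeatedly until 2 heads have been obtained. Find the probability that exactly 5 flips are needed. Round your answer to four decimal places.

0.1196

Y = trial on which the second success occurs; negative binomial, r=2, p=0.52.
P(Y=5) = C(4,1) · p^2 · (1−p)^3
= 4 · 0.2704 · 0.11059 = 0.119616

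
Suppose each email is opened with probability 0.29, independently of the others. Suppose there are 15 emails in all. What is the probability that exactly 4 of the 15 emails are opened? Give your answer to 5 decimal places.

X ~ Binomial(n=15, p=0.29).
P(X=4) = C(15,4) · p^4 · (1−p)^11
= 1365 · 0.0070728 · 0.023112 = 0.2231344

0.22313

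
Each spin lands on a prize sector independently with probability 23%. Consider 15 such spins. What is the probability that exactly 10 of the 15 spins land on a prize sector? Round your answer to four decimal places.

X ~ Binomial(n=15, p=0.23).
P(X=10) = C(15,10) · p^10 · (1−p)^5
= 3003 · 4.1427e-07 · 0.27068 = 0.000337

0.0003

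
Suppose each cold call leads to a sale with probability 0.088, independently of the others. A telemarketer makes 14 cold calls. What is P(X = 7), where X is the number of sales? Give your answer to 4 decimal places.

X ~ Binomial(n=14, p=0.088).
P(X=7) = C(14,7) · p^7 · (1−p)^7
= 3432 · 4.0868e-08 · 0.52476 = 0.000074

0.0001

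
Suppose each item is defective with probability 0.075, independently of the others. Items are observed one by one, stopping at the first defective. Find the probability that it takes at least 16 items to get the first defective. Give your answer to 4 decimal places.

Y = number of items to the first success; geometric, p = 0.075.
P(Y > 15) = P(first 15 all fail) = (1−p)^15 = 0.310546

0.3105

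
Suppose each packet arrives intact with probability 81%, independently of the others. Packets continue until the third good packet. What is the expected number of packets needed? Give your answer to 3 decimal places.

Y = total packets until the third success; negative binomial with r=3, p=0.81.
E[Y] = r / p = 3 / 0.81 = 3.70370

3.704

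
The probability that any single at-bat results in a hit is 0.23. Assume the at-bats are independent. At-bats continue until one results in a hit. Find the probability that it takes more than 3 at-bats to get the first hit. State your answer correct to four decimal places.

Y = number of at-bats to the first success; geometric, p = 0.23.
P(Y > 3) = P(first 3 all fail) = (1−p)^3 = 0.456533

0.4565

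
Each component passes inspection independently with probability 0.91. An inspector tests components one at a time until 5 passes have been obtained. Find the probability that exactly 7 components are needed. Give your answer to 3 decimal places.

0.076

Y = trial on which the fifth success occurs; negative binomial, r=5, p=0.91.
P(Y=7) = C(6,4) · p^5 · (1−p)^2
= 15 · 0.62403 · 0.0081 = 0.07582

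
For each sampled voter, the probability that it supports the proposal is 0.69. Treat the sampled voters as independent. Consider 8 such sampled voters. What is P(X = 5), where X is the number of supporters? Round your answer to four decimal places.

0.2609

X ~ Binomial(n=8, p=0.69).
P(X=5) = C(8,5) · p^5 · (1−p)^3
= 56 · 0.1564 · 0.029791 = 0.260927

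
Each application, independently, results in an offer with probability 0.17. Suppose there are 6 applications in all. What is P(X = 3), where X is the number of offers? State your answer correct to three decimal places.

0.056

X ~ Binomial(n=6, p=0.17).
P(X=3) = C(6,3) · p^3 · (1−p)^3
= 20 · 0.004913 · 0.57179 = 0.05618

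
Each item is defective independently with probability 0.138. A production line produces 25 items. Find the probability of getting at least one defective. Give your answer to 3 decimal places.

P(at least one) = 1 − P(none) = 1 − (1 − 0.138)^25
= 1 − 0.02442 = 0.97558

0.976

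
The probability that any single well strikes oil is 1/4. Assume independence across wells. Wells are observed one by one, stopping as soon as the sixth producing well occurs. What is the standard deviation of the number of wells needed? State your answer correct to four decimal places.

8.4853

Y = total wells until the sixth success; negative binomial with r=6, p=0.25.
SD(Y) = √[r(1−p)/p²] = √(72.000000) = 8.485281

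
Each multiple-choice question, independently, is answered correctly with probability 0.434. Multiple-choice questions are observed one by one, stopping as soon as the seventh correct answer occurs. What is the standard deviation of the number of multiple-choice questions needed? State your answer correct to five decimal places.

Y = total multiple-choice questions until the seventh success; negative binomial with r=7, p=0.434.
SD(Y) = √[r(1−p)/p²] = √(21.0346365) = 4.5863533

4.58635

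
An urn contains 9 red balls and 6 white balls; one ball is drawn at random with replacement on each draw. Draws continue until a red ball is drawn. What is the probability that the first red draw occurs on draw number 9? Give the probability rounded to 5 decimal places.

0.00039

Geometric (trials to first success), p = 0.60.
P(Y = 9) = (1−p)^8 · p = 0.00065536 · 0.60 = 0.0003932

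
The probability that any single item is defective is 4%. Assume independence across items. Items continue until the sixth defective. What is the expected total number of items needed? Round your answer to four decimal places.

Y = total items until the sixth success; negative binomial with r=6, p=0.04.
E[Y] = r / p = 6 / 0.04 = 150.000000

150.0000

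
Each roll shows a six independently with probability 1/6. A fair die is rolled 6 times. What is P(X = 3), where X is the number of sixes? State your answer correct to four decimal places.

0.0536

X ~ Binomial(n=6, p=0.166667).
P(X=3) = C(6,3) · p^3 · (1−p)^3
= 20 · 0.0046296 · 0.5787 = 0.053584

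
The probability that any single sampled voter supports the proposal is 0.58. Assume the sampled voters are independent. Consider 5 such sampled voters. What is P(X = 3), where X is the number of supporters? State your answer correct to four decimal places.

X ~ Binomial(n=5, p=0.58).
P(X=3) = C(5,3) · p^3 · (1−p)^2
= 10 · 0.19511 · 0.1764 = 0.344178

0.3442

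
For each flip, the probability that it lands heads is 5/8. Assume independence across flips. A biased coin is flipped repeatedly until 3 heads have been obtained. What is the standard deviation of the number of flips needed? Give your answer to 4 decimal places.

1.6971

Y = total flips until the third success; negative binomial with r=3, p=0.625.
SD(Y) = √[r(1−p)/p²] = √(2.880000) = 1.697056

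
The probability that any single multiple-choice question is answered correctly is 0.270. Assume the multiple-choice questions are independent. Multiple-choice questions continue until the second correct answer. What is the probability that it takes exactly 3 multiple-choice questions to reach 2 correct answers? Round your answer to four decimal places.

Y = trial on which the second success occurs; negative binomial, r=2, p=0.27.
P(Y=3) = C(2,1) · p^2 · (1−p)^1
= 2 · 0.0729 · 0.73 = 0.106434

0.1064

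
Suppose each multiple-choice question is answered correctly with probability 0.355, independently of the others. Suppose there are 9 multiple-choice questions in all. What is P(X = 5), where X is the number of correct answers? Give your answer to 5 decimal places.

X ~ Binomial(n=9, p=0.355).
P(X=5) = C(9,5) · p^5 · (1−p)^4
= 126 · 0.0056382 · 0.17308 = 0.1229564

0.12296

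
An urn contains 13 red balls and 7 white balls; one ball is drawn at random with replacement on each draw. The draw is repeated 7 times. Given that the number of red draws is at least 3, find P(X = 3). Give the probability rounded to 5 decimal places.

0.15273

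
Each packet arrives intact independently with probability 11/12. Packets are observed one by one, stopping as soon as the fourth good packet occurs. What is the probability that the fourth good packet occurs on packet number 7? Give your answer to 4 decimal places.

0.0082

Y = trial on which the fourth success occurs; negative binomial, r=4, p=0.916667.
P(Y=7) = C(6,3) · p^4 · (1−p)^3
= 20 · 0.70607 · 0.0005787 = 0.008172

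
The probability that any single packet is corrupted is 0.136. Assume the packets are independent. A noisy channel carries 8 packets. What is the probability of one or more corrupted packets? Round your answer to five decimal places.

0.68947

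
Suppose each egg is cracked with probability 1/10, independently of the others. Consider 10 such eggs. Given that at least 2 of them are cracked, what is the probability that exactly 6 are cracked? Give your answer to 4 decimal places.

X ~ Binomial(10, 0.10). Want P(X=6 | X≥2) = P(X=6) / P(X≥2).
P(X=6) = C(10,6)·0.10^6·0.90^4 = 0.000138
P(X≥2) = 1 − 0.348678 − 0.387420 = 0.263901
Ratio = 0.000138 / 0.263901 = 0.000522

0.0005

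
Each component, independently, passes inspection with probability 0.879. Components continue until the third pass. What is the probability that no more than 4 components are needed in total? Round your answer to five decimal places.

0.92568

Finishing within 4 components ⇔ at least 3 successes in the first 4. With X ~ Binomial(4, 0.879), P(Y ≤ 4) = 1 − P(X ≤ 2).
  k=0: C(4,0)·0.879^0·0.121^4 = 0.0002144
  k=1: C(4,1)·0.879^1·0.121^3 = 0.0062288
  k=2: C(4,2)·0.879^2·0.121^2 = 0.0678734
1 − 0.0743166 = 0.9256834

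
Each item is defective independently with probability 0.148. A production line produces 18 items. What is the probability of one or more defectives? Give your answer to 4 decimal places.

0.9440

P(at least one) = 1 − P(none) = 1 − (1 − 0.148)^18
= 1 − 0.055965 = 0.944035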